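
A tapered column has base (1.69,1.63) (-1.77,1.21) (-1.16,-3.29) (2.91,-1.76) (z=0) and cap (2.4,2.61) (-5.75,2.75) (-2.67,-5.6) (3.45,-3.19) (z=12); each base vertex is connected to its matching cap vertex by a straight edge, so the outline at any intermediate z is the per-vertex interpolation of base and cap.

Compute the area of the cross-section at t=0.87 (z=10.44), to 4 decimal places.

Area at t=0.87: 46.7898

Cross-section at t=0.87: each vertex is (1-t)·p0[i] + t·p1[i].
  v1: (1-0.87)·(1.69,1.63) + 0.87·(2.4,2.61) = (2.3077,2.4826)
  v2: (1-0.87)·(-1.77,1.21) + 0.87·(-5.75,2.75) = (-5.2326,2.5498)
  v3: (1-0.87)·(-1.16,-3.29) + 0.87·(-2.67,-5.6) = (-2.4737,-5.2997)
  v4: (1-0.87)·(2.91,-1.76) + 0.87·(3.45,-3.19) = (3.3798,-3.0041)
Shoelace sum Σ(x_i·y_{i+1} − x_{i+1}·y_i):
  i=1: 2.3077·2.5498 − -5.2326·2.4826 = +18.8746 (running +18.8746)
  i=2: -5.2326·-5.2997 − -2.4737·2.5498 = +34.0387 (running +52.9133)
  i=3: -2.4737·-3.0041 − 3.3798·-5.2997 = +25.3432 (running +78.2564)
  i=4: 3.3798·2.4826 − 2.3077·-3.0041 = +15.3233 (running +93.5797)
Area = |Σ|/2 = |93.5797|/2 = 46.7898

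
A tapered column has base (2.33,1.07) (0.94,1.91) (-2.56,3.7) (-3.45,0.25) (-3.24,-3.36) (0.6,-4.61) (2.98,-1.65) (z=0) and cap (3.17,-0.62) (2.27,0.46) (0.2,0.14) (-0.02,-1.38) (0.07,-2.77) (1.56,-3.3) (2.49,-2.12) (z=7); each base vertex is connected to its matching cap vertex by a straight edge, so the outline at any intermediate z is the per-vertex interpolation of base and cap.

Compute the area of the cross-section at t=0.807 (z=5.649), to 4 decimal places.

Cross-section at t=0.807: each vertex is (1-t)·p0[i] + t·p1[i].
  v1: (1-0.807)·(2.33,1.07) + 0.807·(3.17,-0.62) = (3.0079,-0.2938)
  v2: (1-0.807)·(0.94,1.91) + 0.807·(2.27,0.46) = (2.0133,0.7398)
  v3: (1-0.807)·(-2.56,3.7) + 0.807·(0.2,0.14) = (-0.3327,0.8271)
  v4: (1-0.807)·(-3.45,0.25) + 0.807·(-0.02,-1.38) = (-0.6820,-1.0654)
  v5: (1-0.807)·(-3.24,-3.36) + 0.807·(0.07,-2.77) = (-0.5688,-2.8839)
  v6: (1-0.807)·(0.6,-4.61) + 0.807·(1.56,-3.3) = (1.3747,-3.5528)
  v7: (1-0.807)·(2.98,-1.65) + 0.807·(2.49,-2.12) = (2.5846,-2.0293)
Shoelace sum Σ(x_i·y_{i+1} − x_{i+1}·y_i):
  i=1: 3.0079·0.7398 − 2.0133·-0.2938 = +2.8170 (running +2.8170)
  i=2: 2.0133·0.8271 − -0.3327·0.7398 = +1.9113 (running +4.7283)
  i=3: -0.3327·-1.0654 − -0.6820·0.8271 = +0.9185 (running +5.6468)
  i=4: -0.6820·-2.8839 − -0.5688·-1.0654 = +1.3607 (running +7.0075)
  i=5: -0.5688·-3.5528 − 1.3747·-2.8839 = +5.9855 (running +12.9930)
  i=6: 1.3747·-2.0293 − 2.5846·-3.5528 = +6.3928 (running +19.3858)
  i=7: 2.5846·-0.2938 − 3.0079·-2.0293 = +5.3444 (running +24.7302)
Area = |Σ|/2 = |24.7302|/2 = 12.3651

Area at t=0.807: 12.3651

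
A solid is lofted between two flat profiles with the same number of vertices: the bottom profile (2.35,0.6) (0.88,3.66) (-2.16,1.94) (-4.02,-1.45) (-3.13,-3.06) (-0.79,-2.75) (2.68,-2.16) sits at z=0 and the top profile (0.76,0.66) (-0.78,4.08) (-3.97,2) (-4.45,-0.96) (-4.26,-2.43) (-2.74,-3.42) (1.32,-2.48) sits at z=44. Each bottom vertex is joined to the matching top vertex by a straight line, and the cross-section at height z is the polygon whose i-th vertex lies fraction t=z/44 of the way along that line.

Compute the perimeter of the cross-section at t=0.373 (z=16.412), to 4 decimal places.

Cross-section at t=0.373: each vertex is (1-t)·p0[i] + t·p1[i].
  v1: (1-0.373)·(2.35,0.6) + 0.373·(0.76,0.66) = (1.7569,0.6224)
  v2: (1-0.373)·(0.88,3.66) + 0.373·(-0.78,4.08) = (0.2608,3.8167)
  v3: (1-0.373)·(-2.16,1.94) + 0.373·(-3.97,2) = (-2.8351,1.9624)
  v4: (1-0.373)·(-4.02,-1.45) + 0.373·(-4.45,-0.96) = (-4.1804,-1.2672)
  v5: (1-0.373)·(-3.13,-3.06) + 0.373·(-4.26,-2.43) = (-3.5515,-2.8250)
  v6: (1-0.373)·(-0.79,-2.75) + 0.373·(-2.74,-3.42) = (-1.5174,-2.9999)
  v7: (1-0.373)·(2.68,-2.16) + 0.373·(1.32,-2.48) = (2.1727,-2.2794)
Perimeter = Σ |v_{i+1} − v_i|:
  edge 1→2: √(-1.4961² + 3.1943²) = 3.5273 (running 3.5273)
  edge 2→3: √(-3.0960² + -1.8543²) = 3.6088 (running 7.1361)
  edge 3→4: √(-1.3453² + -3.2296²) = 3.4986 (running 10.6347)
  edge 4→5: √(0.6289² + -1.5578²) = 1.6799 (running 12.3146)
  edge 5→6: √(2.0341² + -0.1749²) = 2.0416 (running 14.3562)
  edge 6→7: √(3.6901² + 0.7205²) = 3.7598 (running 18.1160)
  edge 7→1: √(-0.4158² + 2.9017²) = 2.9314 (running 21.0474)
Perimeter = 21.0474

Perimeter at t=0.373: 21.0474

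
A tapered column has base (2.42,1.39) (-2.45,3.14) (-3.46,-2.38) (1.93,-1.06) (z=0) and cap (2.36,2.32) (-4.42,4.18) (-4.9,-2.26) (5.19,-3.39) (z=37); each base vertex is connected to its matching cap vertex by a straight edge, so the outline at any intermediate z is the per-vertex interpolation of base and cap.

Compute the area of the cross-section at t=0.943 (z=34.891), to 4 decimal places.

Area at t=0.943: 47.6009

Cross-section at t=0.943: each vertex is (1-t)·p0[i] + t·p1[i].
  v1: (1-0.943)·(2.42,1.39) + 0.943·(2.36,2.32) = (2.3634,2.2670)
  v2: (1-0.943)·(-2.45,3.14) + 0.943·(-4.42,4.18) = (-4.3077,4.1207)
  v3: (1-0.943)·(-3.46,-2.38) + 0.943·(-4.9,-2.26) = (-4.8179,-2.2668)
  v4: (1-0.943)·(1.93,-1.06) + 0.943·(5.19,-3.39) = (5.0042,-3.2572)
Shoelace sum Σ(x_i·y_{i+1} − x_{i+1}·y_i):
  i=1: 2.3634·4.1207 − -4.3077·2.2670 = +19.5045 (running +19.5045)
  i=2: -4.3077·-2.2668 − -4.8179·4.1207 = +29.6182 (running +49.1227)
  i=3: -4.8179·-3.2572 − 5.0042·-2.2668 = +27.0366 (running +76.1593)
  i=4: 5.0042·2.2670 − 2.3634·-3.2572 = +19.0425 (running +95.2018)
Area = |Σ|/2 = |95.2018|/2 = 47.6009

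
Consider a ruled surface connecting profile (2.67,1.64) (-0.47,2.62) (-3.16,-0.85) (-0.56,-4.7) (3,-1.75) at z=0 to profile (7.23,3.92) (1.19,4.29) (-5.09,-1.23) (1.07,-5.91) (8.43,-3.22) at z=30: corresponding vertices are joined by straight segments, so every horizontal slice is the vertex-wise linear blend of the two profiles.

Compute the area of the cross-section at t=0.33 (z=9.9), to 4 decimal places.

Cross-section at t=0.33: each vertex is (1-t)·p0[i] + t·p1[i].
  v1: (1-0.33)·(2.67,1.64) + 0.33·(7.23,3.92) = (4.1748,2.3924)
  v2: (1-0.33)·(-0.47,2.62) + 0.33·(1.19,4.29) = (0.0778,3.1711)
  v3: (1-0.33)·(-3.16,-0.85) + 0.33·(-5.09,-1.23) = (-3.7969,-0.9754)
  v4: (1-0.33)·(-0.56,-4.7) + 0.33·(1.07,-5.91) = (-0.0221,-5.0993)
  v5: (1-0.33)·(3,-1.75) + 0.33·(8.43,-3.22) = (4.7919,-2.2351)
Shoelace sum Σ(x_i·y_{i+1} − x_{i+1}·y_i):
  i=1: 4.1748·3.1711 − 0.0778·2.3924 = +13.0526 (running +13.0526)
  i=2: 0.0778·-0.9754 − -3.7969·3.1711 = +11.9645 (running +25.0170)
  i=3: -3.7969·-5.0993 − -0.0221·-0.9754 = +19.3400 (running +44.3570)
  i=4: -0.0221·-2.2351 − 4.7919·-5.0993 = +24.4847 (running +68.8418)
  i=5: 4.7919·2.3924 − 4.1748·-2.2351 = +20.7952 (running +89.6370)
Area = |Σ|/2 = |89.6370|/2 = 44.8185

Area at t=0.33: 44.8185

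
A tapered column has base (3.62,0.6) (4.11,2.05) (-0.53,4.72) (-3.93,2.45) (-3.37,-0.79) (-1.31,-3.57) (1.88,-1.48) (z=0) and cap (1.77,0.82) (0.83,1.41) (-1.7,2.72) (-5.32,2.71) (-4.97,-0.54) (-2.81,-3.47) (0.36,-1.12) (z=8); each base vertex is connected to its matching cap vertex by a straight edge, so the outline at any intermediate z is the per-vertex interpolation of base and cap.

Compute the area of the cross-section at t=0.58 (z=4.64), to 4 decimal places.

Cross-section at t=0.58: each vertex is (1-t)·p0[i] + t·p1[i].
  v1: (1-0.58)·(3.62,0.6) + 0.58·(1.77,0.82) = (2.5470,0.7276)
  v2: (1-0.58)·(4.11,2.05) + 0.58·(0.83,1.41) = (2.2076,1.6788)
  v3: (1-0.58)·(-0.53,4.72) + 0.58·(-1.7,2.72) = (-1.2086,3.5600)
  v4: (1-0.58)·(-3.93,2.45) + 0.58·(-5.32,2.71) = (-4.7362,2.6008)
  v5: (1-0.58)·(-3.37,-0.79) + 0.58·(-4.97,-0.54) = (-4.2980,-0.6450)
  v6: (1-0.58)·(-1.31,-3.57) + 0.58·(-2.81,-3.47) = (-2.1800,-3.5120)
  v7: (1-0.58)·(1.88,-1.48) + 0.58·(0.36,-1.12) = (0.9984,-1.2712)
Shoelace sum Σ(x_i·y_{i+1} − x_{i+1}·y_i):
  i=1: 2.5470·1.6788 − 2.2076·0.7276 = +2.6697 (running +2.6697)
  i=2: 2.2076·3.5600 − -1.2086·1.6788 = +9.8881 (running +12.5577)
  i=3: -1.2086·2.6008 − -4.7362·3.5600 = +13.7175 (running +26.2753)
  i=4: -4.7362·-0.6450 − -4.2980·2.6008 = +14.2331 (running +40.5083)
  i=5: -4.2980·-3.5120 − -2.1800·-0.6450 = +13.6885 (running +54.1968)
  i=6: -2.1800·-1.2712 − 0.9984·-3.5120 = +6.2776 (running +60.4744)
  i=7: 0.9984·0.7276 − 2.5470·-1.2712 = +3.9642 (running +64.4386)
Area = |Σ|/2 = |64.4386|/2 = 32.2193

Area at t=0.58: 32.2193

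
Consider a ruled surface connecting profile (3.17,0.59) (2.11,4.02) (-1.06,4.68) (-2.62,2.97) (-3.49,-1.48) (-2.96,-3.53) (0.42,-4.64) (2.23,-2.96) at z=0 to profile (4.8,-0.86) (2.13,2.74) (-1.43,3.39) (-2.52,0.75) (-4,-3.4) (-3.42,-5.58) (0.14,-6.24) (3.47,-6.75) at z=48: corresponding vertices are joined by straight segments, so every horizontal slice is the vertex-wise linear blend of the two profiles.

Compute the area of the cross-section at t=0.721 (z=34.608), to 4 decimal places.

Cross-section at t=0.721: each vertex is (1-t)·p0[i] + t·p1[i].
  v1: (1-0.721)·(3.17,0.59) + 0.721·(4.8,-0.86) = (4.3452,-0.4554)
  v2: (1-0.721)·(2.11,4.02) + 0.721·(2.13,2.74) = (2.1244,3.0971)
  v3: (1-0.721)·(-1.06,4.68) + 0.721·(-1.43,3.39) = (-1.3268,3.7499)
  v4: (1-0.721)·(-2.62,2.97) + 0.721·(-2.52,0.75) = (-2.5479,1.3694)
  v5: (1-0.721)·(-3.49,-1.48) + 0.721·(-4,-3.4) = (-3.8577,-2.8643)
  v6: (1-0.721)·(-2.96,-3.53) + 0.721·(-3.42,-5.58) = (-3.2917,-5.0080)
  v7: (1-0.721)·(0.42,-4.64) + 0.721·(0.14,-6.24) = (0.2181,-5.7936)
  v8: (1-0.721)·(2.23,-2.96) + 0.721·(3.47,-6.75) = (3.1240,-5.6926)
Shoelace sum Σ(x_i·y_{i+1} − x_{i+1}·y_i):
  i=1: 4.3452·3.0971 − 2.1244·-0.4554 = +14.4253 (running +14.4253)
  i=2: 2.1244·3.7499 − -1.3268·3.0971 = +12.0755 (running +26.5008)
  i=3: -1.3268·1.3694 − -2.5479·3.7499 = +7.7375 (running +34.2384)
  i=4: -2.5479·-2.8643 − -3.8577·1.3694 = +12.5807 (running +46.8190)
  i=5: -3.8577·-5.0080 − -3.2917·-2.8643 = +9.8912 (running +56.7103)
  i=6: -3.2917·-5.7936 − 0.2181·-5.0080 = +20.1629 (running +76.8732)
  i=7: 0.2181·-5.6926 − 3.1240·-5.7936 = +16.8578 (running +93.7310)
  i=8: 3.1240·-0.4554 − 4.3452·-5.6926 = +23.3128 (running +117.0437)
Area = |Σ|/2 = |117.0437|/2 = 58.5219

Area at t=0.721: 58.5219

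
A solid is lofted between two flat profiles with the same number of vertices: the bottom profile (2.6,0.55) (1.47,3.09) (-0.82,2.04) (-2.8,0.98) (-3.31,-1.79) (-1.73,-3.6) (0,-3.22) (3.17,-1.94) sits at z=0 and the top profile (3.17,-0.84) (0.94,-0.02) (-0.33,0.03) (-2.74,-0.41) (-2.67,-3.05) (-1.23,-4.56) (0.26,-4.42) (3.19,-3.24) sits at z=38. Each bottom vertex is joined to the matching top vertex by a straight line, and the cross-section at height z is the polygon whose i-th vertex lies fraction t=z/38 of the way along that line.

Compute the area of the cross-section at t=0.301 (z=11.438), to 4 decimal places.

Area at t=0.301: 26.6274

Cross-section at t=0.301: each vertex is (1-t)·p0[i] + t·p1[i].
  v1: (1-0.301)·(2.6,0.55) + 0.301·(3.17,-0.84) = (2.7716,0.1316)
  v2: (1-0.301)·(1.47,3.09) + 0.301·(0.94,-0.02) = (1.3105,2.1539)
  v3: (1-0.301)·(-0.82,2.04) + 0.301·(-0.33,0.03) = (-0.6725,1.4350)
  v4: (1-0.301)·(-2.8,0.98) + 0.301·(-2.74,-0.41) = (-2.7819,0.5616)
  v5: (1-0.301)·(-3.31,-1.79) + 0.301·(-2.67,-3.05) = (-3.1174,-2.1693)
  v6: (1-0.301)·(-1.73,-3.6) + 0.301·(-1.23,-4.56) = (-1.5795,-3.8890)
  v7: (1-0.301)·(0,-3.22) + 0.301·(0.26,-4.42) = (0.0783,-3.5812)
  v8: (1-0.301)·(3.17,-1.94) + 0.301·(3.19,-3.24) = (3.1760,-2.3313)
Shoelace sum Σ(x_i·y_{i+1} − x_{i+1}·y_i):
  i=1: 2.7716·2.1539 − 1.3105·0.1316 = +5.7972 (running +5.7972)
  i=2: 1.3105·1.4350 − -0.6725·2.1539 = +3.3290 (running +9.1262)
  i=3: -0.6725·0.5616 − -2.7819·1.4350 = +3.6144 (running +12.7406)
  i=4: -2.7819·-2.1693 − -3.1174·0.5616 = +7.7855 (running +20.5261)
  i=5: -3.1174·-3.8890 − -1.5795·-2.1693 = +8.6969 (running +29.2230)
  i=6: -1.5795·-3.5812 − 0.0783·-3.8890 = +5.9609 (running +35.1839)
  i=7: 0.0783·-2.3313 − 3.1760·-3.5812 = +11.1915 (running +46.3754)
  i=8: 3.1760·0.1316 − 2.7716·-2.3313 = +6.8794 (running +53.2547)
Area = |Σ|/2 = |53.2547|/2 = 26.6274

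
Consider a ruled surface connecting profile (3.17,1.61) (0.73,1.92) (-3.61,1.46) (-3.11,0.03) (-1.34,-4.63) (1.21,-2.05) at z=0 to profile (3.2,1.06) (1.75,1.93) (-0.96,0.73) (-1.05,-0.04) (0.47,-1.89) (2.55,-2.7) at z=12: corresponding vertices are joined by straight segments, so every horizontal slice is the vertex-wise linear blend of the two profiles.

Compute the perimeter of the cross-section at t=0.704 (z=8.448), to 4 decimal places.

Cross-section at t=0.704: each vertex is (1-t)·p0[i] + t·p1[i].
  v1: (1-0.704)·(3.17,1.61) + 0.704·(3.2,1.06) = (3.1911,1.2228)
  v2: (1-0.704)·(0.73,1.92) + 0.704·(1.75,1.93) = (1.4481,1.9270)
  v3: (1-0.704)·(-3.61,1.46) + 0.704·(-0.96,0.73) = (-1.7444,0.9461)
  v4: (1-0.704)·(-3.11,0.03) + 0.704·(-1.05,-0.04) = (-1.6598,-0.0193)
  v5: (1-0.704)·(-1.34,-4.63) + 0.704·(0.47,-1.89) = (-0.0658,-2.7010)
  v6: (1-0.704)·(1.21,-2.05) + 0.704·(2.55,-2.7) = (2.1534,-2.5076)
Perimeter = Σ |v_{i+1} − v_i|:
  edge 1→2: √(-1.7430² + 0.7042²) = 1.8799 (running 1.8799)
  edge 2→3: √(-3.1925² + -0.9810²) = 3.3398 (running 5.2197)
  edge 3→4: √(0.0846² + -0.9654²) = 0.9691 (running 6.1888)
  edge 4→5: √(1.5940² + -2.6818²) = 3.1197 (running 9.3085)
  edge 5→6: √(2.2191² + 0.1934²) = 2.2275 (running 11.5360)
  edge 6→1: √(1.0378² + 3.7304²) = 3.8721 (running 15.4081)
Perimeter = 15.4081

Perimeter at t=0.704: 15.4081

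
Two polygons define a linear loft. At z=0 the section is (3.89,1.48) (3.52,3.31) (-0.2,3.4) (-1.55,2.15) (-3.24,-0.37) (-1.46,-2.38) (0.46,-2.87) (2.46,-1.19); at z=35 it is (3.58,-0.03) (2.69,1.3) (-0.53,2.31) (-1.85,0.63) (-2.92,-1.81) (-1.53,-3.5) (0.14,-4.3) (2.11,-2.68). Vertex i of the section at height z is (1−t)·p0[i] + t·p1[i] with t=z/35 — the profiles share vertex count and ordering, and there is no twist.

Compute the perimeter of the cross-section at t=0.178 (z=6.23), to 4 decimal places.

Perimeter at t=0.178: 20.4717

Cross-section at t=0.178: each vertex is (1-t)·p0[i] + t·p1[i].
  v1: (1-0.178)·(3.89,1.48) + 0.178·(3.58,-0.03) = (3.8348,1.2112)
  v2: (1-0.178)·(3.52,3.31) + 0.178·(2.69,1.3) = (3.3723,2.9522)
  v3: (1-0.178)·(-0.2,3.4) + 0.178·(-0.53,2.31) = (-0.2587,3.2060)
  v4: (1-0.178)·(-1.55,2.15) + 0.178·(-1.85,0.63) = (-1.6034,1.8794)
  v5: (1-0.178)·(-3.24,-0.37) + 0.178·(-2.92,-1.81) = (-3.1830,-0.6263)
  v6: (1-0.178)·(-1.46,-2.38) + 0.178·(-1.53,-3.5) = (-1.4725,-2.5794)
  v7: (1-0.178)·(0.46,-2.87) + 0.178·(0.14,-4.3) = (0.4030,-3.1245)
  v8: (1-0.178)·(2.46,-1.19) + 0.178·(2.11,-2.68) = (2.3977,-1.4552)
Perimeter = Σ |v_{i+1} − v_i|:
  edge 1→2: √(-0.4626² + 1.7410²) = 1.8014 (running 1.8014)
  edge 2→3: √(-3.6310² + 0.2538²) = 3.6399 (running 5.4413)
  edge 3→4: √(-1.3447² + -1.3265²) = 1.8889 (running 7.3301)
  edge 4→5: √(-1.5796² + -2.5058²) = 2.9621 (running 10.2922)
  edge 5→6: √(1.7106² + -1.9530²) = 2.5962 (running 12.8885)
  edge 6→7: √(1.8755² + -0.5452²) = 1.9531 (running 14.8416)
  edge 7→8: √(1.9947² + 1.6693²) = 2.6010 (running 17.4426)
  edge 8→1: √(1.4371² + 2.6664²) = 3.0291 (running 20.4717)
Perimeter = 20.4717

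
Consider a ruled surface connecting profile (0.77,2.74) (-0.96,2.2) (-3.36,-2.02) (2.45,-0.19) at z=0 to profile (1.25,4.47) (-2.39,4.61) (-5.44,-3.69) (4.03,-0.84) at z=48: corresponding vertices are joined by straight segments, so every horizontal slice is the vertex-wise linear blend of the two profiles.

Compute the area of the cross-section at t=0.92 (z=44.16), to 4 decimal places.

Area at t=0.92: 41.2491

Cross-section at t=0.92: each vertex is (1-t)·p0[i] + t·p1[i].
  v1: (1-0.92)·(0.77,2.74) + 0.92·(1.25,4.47) = (1.2116,4.3316)
  v2: (1-0.92)·(-0.96,2.2) + 0.92·(-2.39,4.61) = (-2.2756,4.4172)
  v3: (1-0.92)·(-3.36,-2.02) + 0.92·(-5.44,-3.69) = (-5.2736,-3.5564)
  v4: (1-0.92)·(2.45,-0.19) + 0.92·(4.03,-0.84) = (3.9036,-0.7880)
Shoelace sum Σ(x_i·y_{i+1} − x_{i+1}·y_i):
  i=1: 1.2116·4.4172 − -2.2756·4.3316 = +15.2089 (running +15.2089)
  i=2: -2.2756·-3.5564 − -5.2736·4.4172 = +31.3875 (running +46.5964)
  i=3: -5.2736·-0.7880 − 3.9036·-3.5564 = +18.0384 (running +64.6347)
  i=4: 3.9036·4.3316 − 1.2116·-0.7880 = +17.8636 (running +82.4983)
Area = |Σ|/2 = |82.4983|/2 = 41.2491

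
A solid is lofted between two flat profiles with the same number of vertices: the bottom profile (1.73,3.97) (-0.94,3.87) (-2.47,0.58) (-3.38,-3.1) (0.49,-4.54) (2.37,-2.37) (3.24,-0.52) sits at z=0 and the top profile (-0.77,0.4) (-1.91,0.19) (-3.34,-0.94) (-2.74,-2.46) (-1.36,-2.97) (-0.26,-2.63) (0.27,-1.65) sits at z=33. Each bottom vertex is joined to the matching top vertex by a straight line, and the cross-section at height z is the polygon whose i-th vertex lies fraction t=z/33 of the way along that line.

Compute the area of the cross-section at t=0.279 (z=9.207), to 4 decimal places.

Cross-section at t=0.279: each vertex is (1-t)·p0[i] + t·p1[i].
  v1: (1-0.279)·(1.73,3.97) + 0.279·(-0.77,0.4) = (1.0325,2.9740)
  v2: (1-0.279)·(-0.94,3.87) + 0.279·(-1.91,0.19) = (-1.2106,2.8433)
  v3: (1-0.279)·(-2.47,0.58) + 0.279·(-3.34,-0.94) = (-2.7127,0.1559)
  v4: (1-0.279)·(-3.38,-3.1) + 0.279·(-2.74,-2.46) = (-3.2014,-2.9214)
  v5: (1-0.279)·(0.49,-4.54) + 0.279·(-1.36,-2.97) = (-0.0262,-4.1020)
  v6: (1-0.279)·(2.37,-2.37) + 0.279·(-0.26,-2.63) = (1.6362,-2.4425)
  v7: (1-0.279)·(3.24,-0.52) + 0.279·(0.27,-1.65) = (2.4114,-0.8353)
Shoelace sum Σ(x_i·y_{i+1} − x_{i+1}·y_i):
  i=1: 1.0325·2.8433 − -1.2106·2.9740 = +6.5361 (running +6.5361)
  i=2: -1.2106·0.1559 − -2.7127·2.8433 = +7.5243 (running +14.0604)
  i=3: -2.7127·-2.9214 − -3.2014·0.1559 = +8.4242 (running +22.4846)
  i=4: -3.2014·-4.1020 − -0.0262·-2.9214 = +13.0558 (running +35.5404)
  i=5: -0.0262·-2.4425 − 1.6362·-4.1020 = +6.7756 (running +42.3161)
  i=6: 1.6362·-0.8353 − 2.4114·-2.4425 = +4.5232 (running +46.8392)
  i=7: 2.4114·2.9740 − 1.0325·-0.8353 = +8.0338 (running +54.8730)
Area = |Σ|/2 = |54.8730|/2 = 27.4365

Area at t=0.279: 27.4365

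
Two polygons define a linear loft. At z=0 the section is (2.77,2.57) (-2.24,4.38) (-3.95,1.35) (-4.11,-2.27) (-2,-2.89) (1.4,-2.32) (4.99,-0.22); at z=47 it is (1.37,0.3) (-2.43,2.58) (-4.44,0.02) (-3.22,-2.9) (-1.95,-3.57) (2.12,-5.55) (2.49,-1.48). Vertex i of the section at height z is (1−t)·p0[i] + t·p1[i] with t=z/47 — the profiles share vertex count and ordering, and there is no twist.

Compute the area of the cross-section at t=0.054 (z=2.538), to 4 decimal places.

Cross-section at t=0.054: each vertex is (1-t)·p0[i] + t·p1[i].
  v1: (1-0.054)·(2.77,2.57) + 0.054·(1.37,0.3) = (2.6944,2.4474)
  v2: (1-0.054)·(-2.24,4.38) + 0.054·(-2.43,2.58) = (-2.2503,4.2828)
  v3: (1-0.054)·(-3.95,1.35) + 0.054·(-4.44,0.02) = (-3.9765,1.2782)
  v4: (1-0.054)·(-4.11,-2.27) + 0.054·(-3.22,-2.9) = (-4.0619,-2.3040)
  v5: (1-0.054)·(-2,-2.89) + 0.054·(-1.95,-3.57) = (-1.9973,-2.9267)
  v6: (1-0.054)·(1.4,-2.32) + 0.054·(2.12,-5.55) = (1.4389,-2.4944)
  v7: (1-0.054)·(4.99,-0.22) + 0.054·(2.49,-1.48) = (4.8550,-0.2880)
Shoelace sum Σ(x_i·y_{i+1} − x_{i+1}·y_i):
  i=1: 2.6944·4.2828 − -2.2503·2.4474 = +17.0469 (running +17.0469)
  i=2: -2.2503·1.2782 − -3.9765·4.2828 = +14.1541 (running +31.2011)
  i=3: -3.9765·-2.3040 − -4.0619·1.2782 = +14.3537 (running +45.5548)
  i=4: -4.0619·-2.9267 − -1.9973·-2.3040 = +7.2863 (running +52.8411)
  i=5: -1.9973·-2.4944 − 1.4389·-2.9267 = +9.1933 (running +62.0344)
  i=6: 1.4389·-0.2880 − 4.8550·-2.4944 = +11.6960 (running +73.7304)
  i=7: 4.8550·2.4474 − 2.6944·-0.2880 = +12.6583 (running +86.3887)
Area = |Σ|/2 = |86.3887|/2 = 43.1944

Area at t=0.054: 43.1944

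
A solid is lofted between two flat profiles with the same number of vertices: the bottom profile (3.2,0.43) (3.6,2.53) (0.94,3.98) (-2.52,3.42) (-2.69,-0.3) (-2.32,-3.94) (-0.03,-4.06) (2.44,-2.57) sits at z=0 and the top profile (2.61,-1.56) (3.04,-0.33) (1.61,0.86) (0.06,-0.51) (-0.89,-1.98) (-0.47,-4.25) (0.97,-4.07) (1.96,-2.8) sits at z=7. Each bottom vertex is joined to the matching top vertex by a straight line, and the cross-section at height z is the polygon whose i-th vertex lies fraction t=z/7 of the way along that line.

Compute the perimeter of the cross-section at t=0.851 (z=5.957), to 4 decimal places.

Cross-section at t=0.851: each vertex is (1-t)·p0[i] + t·p1[i].
  v1: (1-0.851)·(3.2,0.43) + 0.851·(2.61,-1.56) = (2.6979,-1.2635)
  v2: (1-0.851)·(3.6,2.53) + 0.851·(3.04,-0.33) = (3.1234,0.0961)
  v3: (1-0.851)·(0.94,3.98) + 0.851·(1.61,0.86) = (1.5102,1.3249)
  v4: (1-0.851)·(-2.52,3.42) + 0.851·(0.06,-0.51) = (-0.3244,0.0756)
  v5: (1-0.851)·(-2.69,-0.3) + 0.851·(-0.89,-1.98) = (-1.1582,-1.7297)
  v6: (1-0.851)·(-2.32,-3.94) + 0.851·(-0.47,-4.25) = (-0.7457,-4.2038)
  v7: (1-0.851)·(-0.03,-4.06) + 0.851·(0.97,-4.07) = (0.8210,-4.0685)
  v8: (1-0.851)·(2.44,-2.57) + 0.851·(1.96,-2.8) = (2.0315,-2.7657)
Perimeter = Σ |v_{i+1} − v_i|:
  edge 1→2: √(0.4255² + 1.3596²) = 1.4247 (running 1.4247)
  edge 2→3: √(-1.6133² + 1.2287²) = 2.0279 (running 3.4526)
  edge 3→4: √(-1.8346² + -1.2493²) = 2.2196 (running 5.6722)
  edge 4→5: √(-0.8338² + -1.8053²) = 1.9885 (running 7.6606)
  edge 5→6: √(0.4126² + -2.4741²) = 2.5083 (running 10.1689)
  edge 6→7: √(1.5667² + 0.1353²) = 1.5725 (running 11.7414)
  edge 7→8: √(1.2105² + 1.3028²) = 1.7784 (running 13.5198)
  edge 8→1: √(0.6664² + 1.5022²) = 1.6434 (running 15.1632)
Perimeter = 15.1632

Perimeter at t=0.851: 15.1632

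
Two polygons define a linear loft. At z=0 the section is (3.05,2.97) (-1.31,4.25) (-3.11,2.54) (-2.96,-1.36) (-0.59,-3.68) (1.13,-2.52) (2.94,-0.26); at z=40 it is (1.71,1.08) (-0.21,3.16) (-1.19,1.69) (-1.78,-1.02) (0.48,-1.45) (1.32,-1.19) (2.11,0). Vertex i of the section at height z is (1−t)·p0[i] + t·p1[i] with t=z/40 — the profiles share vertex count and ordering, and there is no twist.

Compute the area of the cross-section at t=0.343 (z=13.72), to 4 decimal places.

Area at t=0.343: 25.7019

Cross-section at t=0.343: each vertex is (1-t)·p0[i] + t·p1[i].
  v1: (1-0.343)·(3.05,2.97) + 0.343·(1.71,1.08) = (2.5904,2.3217)
  v2: (1-0.343)·(-1.31,4.25) + 0.343·(-0.21,3.16) = (-0.9327,3.8761)
  v3: (1-0.343)·(-3.11,2.54) + 0.343·(-1.19,1.69) = (-2.4514,2.2485)
  v4: (1-0.343)·(-2.96,-1.36) + 0.343·(-1.78,-1.02) = (-2.5553,-1.2434)
  v5: (1-0.343)·(-0.59,-3.68) + 0.343·(0.48,-1.45) = (-0.2230,-2.9151)
  v6: (1-0.343)·(1.13,-2.52) + 0.343·(1.32,-1.19) = (1.1952,-2.0638)
  v7: (1-0.343)·(2.94,-0.26) + 0.343·(2.11,0) = (2.6553,-0.1708)
Shoelace sum Σ(x_i·y_{i+1} − x_{i+1}·y_i):
  i=1: 2.5904·3.8761 − -0.9327·2.3217 = +12.2061 (running +12.2061)
  i=2: -0.9327·2.2485 − -2.4514·3.8761 = +7.4050 (running +19.6111)
  i=3: -2.4514·-1.2434 − -2.5553·2.2485 = +8.7934 (running +28.4045)
  i=4: -2.5553·-2.9151 − -0.2230·-1.2434 = +7.1716 (running +35.5761)
  i=5: -0.2230·-2.0638 − 1.1952·-2.9151 = +3.9443 (running +39.5204)
  i=6: 1.1952·-0.1708 − 2.6553·-2.0638 = +5.2759 (running +44.7963)
  i=7: 2.6553·2.3217 − 2.5904·-0.1708 = +6.6074 (running +51.4037)
Area = |Σ|/2 = |51.4037|/2 = 25.7019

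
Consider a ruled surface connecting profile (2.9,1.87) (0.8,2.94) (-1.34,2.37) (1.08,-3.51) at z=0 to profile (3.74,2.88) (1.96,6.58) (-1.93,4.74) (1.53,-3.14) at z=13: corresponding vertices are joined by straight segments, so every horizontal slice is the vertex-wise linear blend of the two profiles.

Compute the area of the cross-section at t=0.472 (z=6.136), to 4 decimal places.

Area at t=0.472: 19.6752

Cross-section at t=0.472: each vertex is (1-t)·p0[i] + t·p1[i].
  v1: (1-0.472)·(2.9,1.87) + 0.472·(3.74,2.88) = (3.2965,2.3467)
  v2: (1-0.472)·(0.8,2.94) + 0.472·(1.96,6.58) = (1.3475,4.6581)
  v3: (1-0.472)·(-1.34,2.37) + 0.472·(-1.93,4.74) = (-1.6185,3.4886)
  v4: (1-0.472)·(1.08,-3.51) + 0.472·(1.53,-3.14) = (1.2924,-3.3354)
Shoelace sum Σ(x_i·y_{i+1} − x_{i+1}·y_i):
  i=1: 3.2965·4.6581 − 1.3475·2.3467 = +12.1930 (running +12.1930)
  i=2: 1.3475·3.4886 − -1.6185·4.6581 = +12.2400 (running +24.4330)
  i=3: -1.6185·-3.3354 − 1.2924·3.4886 = +0.8895 (running +25.3225)
  i=4: 1.2924·2.3467 − 3.2965·-3.3354 = +14.0278 (running +39.3504)
Area = |Σ|/2 = |39.3504|/2 = 19.6752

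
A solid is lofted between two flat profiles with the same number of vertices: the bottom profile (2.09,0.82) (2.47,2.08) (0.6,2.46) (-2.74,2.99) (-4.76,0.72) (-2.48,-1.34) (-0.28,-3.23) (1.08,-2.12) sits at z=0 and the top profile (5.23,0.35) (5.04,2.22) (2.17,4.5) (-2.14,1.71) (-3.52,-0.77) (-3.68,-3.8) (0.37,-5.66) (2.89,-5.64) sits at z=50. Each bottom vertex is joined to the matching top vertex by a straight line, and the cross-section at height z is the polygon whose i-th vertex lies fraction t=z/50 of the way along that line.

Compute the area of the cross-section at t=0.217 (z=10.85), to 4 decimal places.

Cross-section at t=0.217: each vertex is (1-t)·p0[i] + t·p1[i].
  v1: (1-0.217)·(2.09,0.82) + 0.217·(5.23,0.35) = (2.7714,0.7180)
  v2: (1-0.217)·(2.47,2.08) + 0.217·(5.04,2.22) = (3.0277,2.1104)
  v3: (1-0.217)·(0.6,2.46) + 0.217·(2.17,4.5) = (0.9407,2.9027)
  v4: (1-0.217)·(-2.74,2.99) + 0.217·(-2.14,1.71) = (-2.6098,2.7122)
  v5: (1-0.217)·(-4.76,0.72) + 0.217·(-3.52,-0.77) = (-4.4909,0.3967)
  v6: (1-0.217)·(-2.48,-1.34) + 0.217·(-3.68,-3.8) = (-2.7404,-1.8738)
  v7: (1-0.217)·(-0.28,-3.23) + 0.217·(0.37,-5.66) = (-0.1390,-3.7573)
  v8: (1-0.217)·(1.08,-2.12) + 0.217·(2.89,-5.64) = (1.4728,-2.8838)
Shoelace sum Σ(x_i·y_{i+1} − x_{i+1}·y_i):
  i=1: 2.7714·2.1104 − 3.0277·0.7180 = +3.6748 (running +3.6748)
  i=2: 3.0277·2.9027 − 0.9407·2.1104 = +6.8032 (running +10.4780)
  i=3: 0.9407·2.7122 − -2.6098·2.9027 = +10.1268 (running +20.6047)
  i=4: -2.6098·0.3967 − -4.4909·2.7122 = +11.1452 (running +31.7500)
  i=5: -4.4909·-1.8738 − -2.7404·0.3967 = +9.5022 (running +41.2522)
  i=6: -2.7404·-3.7573 − -0.1390·-1.8738 = +10.0362 (running +51.2883)
  i=7: -0.1390·-2.8838 − 1.4728·-3.7573 = +5.9344 (running +57.2227)
  i=8: 1.4728·0.7180 − 2.7714·-2.8838 = +9.0497 (running +66.2724)
Area = |Σ|/2 = |66.2724|/2 = 33.1362

Area at t=0.217: 33.1362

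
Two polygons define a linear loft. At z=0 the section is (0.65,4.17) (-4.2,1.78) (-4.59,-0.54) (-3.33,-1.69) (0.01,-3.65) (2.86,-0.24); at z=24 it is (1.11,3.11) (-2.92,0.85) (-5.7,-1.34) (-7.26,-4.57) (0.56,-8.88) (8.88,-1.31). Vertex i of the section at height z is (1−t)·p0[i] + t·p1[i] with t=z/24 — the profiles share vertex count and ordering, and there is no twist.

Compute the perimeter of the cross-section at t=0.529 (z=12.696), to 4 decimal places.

Perimeter at t=0.529: 31.4058

Cross-section at t=0.529: each vertex is (1-t)·p0[i] + t·p1[i].
  v1: (1-0.529)·(0.65,4.17) + 0.529·(1.11,3.11) = (0.8933,3.6093)
  v2: (1-0.529)·(-4.2,1.78) + 0.529·(-2.92,0.85) = (-3.5229,1.2880)
  v3: (1-0.529)·(-4.59,-0.54) + 0.529·(-5.7,-1.34) = (-5.1772,-0.9632)
  v4: (1-0.529)·(-3.33,-1.69) + 0.529·(-7.26,-4.57) = (-5.4090,-3.2135)
  v5: (1-0.529)·(0.01,-3.65) + 0.529·(0.56,-8.88) = (0.3010,-6.4167)
  v6: (1-0.529)·(2.86,-0.24) + 0.529·(8.88,-1.31) = (6.0446,-0.8060)
Perimeter = Σ |v_{i+1} − v_i|:
  edge 1→2: √(-4.4162² + -2.3212²) = 4.9891 (running 4.9891)
  edge 2→3: √(-1.6543² + -2.2512²) = 2.7937 (running 7.7828)
  edge 3→4: √(-0.2318² + -2.2503²) = 2.2622 (running 10.0450)
  edge 4→5: √(5.7099² + -3.2032²) = 6.5470 (running 16.5920)
  edge 5→6: √(5.7436² + 5.6106²) = 8.0292 (running 24.6213)
  edge 6→1: √(-5.1512² + 4.4153²) = 6.7845 (running 31.4058)
Perimeter = 31.4058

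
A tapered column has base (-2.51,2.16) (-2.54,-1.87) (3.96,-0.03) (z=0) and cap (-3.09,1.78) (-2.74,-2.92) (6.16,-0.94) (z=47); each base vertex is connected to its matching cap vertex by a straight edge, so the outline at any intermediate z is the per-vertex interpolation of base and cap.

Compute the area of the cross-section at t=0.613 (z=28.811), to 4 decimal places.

Area at t=0.613: 17.8943

Cross-section at t=0.613: each vertex is (1-t)·p0[i] + t·p1[i].
  v1: (1-0.613)·(-2.51,2.16) + 0.613·(-3.09,1.78) = (-2.8655,1.9271)
  v2: (1-0.613)·(-2.54,-1.87) + 0.613·(-2.74,-2.92) = (-2.6626,-2.5137)
  v3: (1-0.613)·(3.96,-0.03) + 0.613·(6.16,-0.94) = (5.3086,-0.5878)
Shoelace sum Σ(x_i·y_{i+1} − x_{i+1}·y_i):
  i=1: -2.8655·-2.5137 − -2.6626·1.9271 = +12.3340 (running +12.3340)
  i=2: -2.6626·-0.5878 − 5.3086·-2.5137 = +14.9091 (running +27.2431)
  i=3: 5.3086·1.9271 − -2.8655·-0.5878 = +8.5455 (running +35.7886)
Area = |Σ|/2 = |35.7886|/2 = 17.8943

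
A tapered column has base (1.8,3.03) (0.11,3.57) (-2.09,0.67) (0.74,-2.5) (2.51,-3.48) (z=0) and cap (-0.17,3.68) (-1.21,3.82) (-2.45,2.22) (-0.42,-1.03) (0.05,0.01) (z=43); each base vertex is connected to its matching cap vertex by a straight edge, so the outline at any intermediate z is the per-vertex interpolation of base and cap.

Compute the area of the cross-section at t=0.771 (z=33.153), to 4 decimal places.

Area at t=0.771: 9.1749

Cross-section at t=0.771: each vertex is (1-t)·p0[i] + t·p1[i].
  v1: (1-0.771)·(1.8,3.03) + 0.771·(-0.17,3.68) = (0.2811,3.5312)
  v2: (1-0.771)·(0.11,3.57) + 0.771·(-1.21,3.82) = (-0.9077,3.7627)
  v3: (1-0.771)·(-2.09,0.67) + 0.771·(-2.45,2.22) = (-2.3676,1.8651)
  v4: (1-0.771)·(0.74,-2.5) + 0.771·(-0.42,-1.03) = (-0.1544,-1.3666)
  v5: (1-0.771)·(2.51,-3.48) + 0.771·(0.05,0.01) = (0.6133,-0.7892)
Shoelace sum Σ(x_i·y_{i+1} − x_{i+1}·y_i):
  i=1: 0.2811·3.7627 − -0.9077·3.5312 = +4.2631 (running +4.2631)
  i=2: -0.9077·1.8651 − -2.3676·3.7627 = +7.2156 (running +11.4787)
  i=3: -2.3676·-1.3666 − -0.1544·1.8651 = +3.5235 (running +15.0022)
  i=4: -0.1544·-0.7892 − 0.6133·-1.3666 = +0.9600 (running +15.9622)
  i=5: 0.6133·3.5312 − 0.2811·-0.7892 = +2.3877 (running +18.3499)
Area = |Σ|/2 = |18.3499|/2 = 9.1749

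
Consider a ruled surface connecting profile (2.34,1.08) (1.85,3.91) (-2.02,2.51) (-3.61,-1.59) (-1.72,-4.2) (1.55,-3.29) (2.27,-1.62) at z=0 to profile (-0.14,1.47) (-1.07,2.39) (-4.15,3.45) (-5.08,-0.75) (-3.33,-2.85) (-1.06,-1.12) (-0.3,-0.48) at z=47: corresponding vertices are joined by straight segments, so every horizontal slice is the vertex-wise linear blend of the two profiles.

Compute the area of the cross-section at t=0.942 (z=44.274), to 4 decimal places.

Area at t=0.942: 20.9566

Cross-section at t=0.942: each vertex is (1-t)·p0[i] + t·p1[i].
  v1: (1-0.942)·(2.34,1.08) + 0.942·(-0.14,1.47) = (0.0038,1.4474)
  v2: (1-0.942)·(1.85,3.91) + 0.942·(-1.07,2.39) = (-0.9006,2.4782)
  v3: (1-0.942)·(-2.02,2.51) + 0.942·(-4.15,3.45) = (-4.0265,3.3955)
  v4: (1-0.942)·(-3.61,-1.59) + 0.942·(-5.08,-0.75) = (-4.9947,-0.7987)
  v5: (1-0.942)·(-1.72,-4.2) + 0.942·(-3.33,-2.85) = (-3.2366,-2.9283)
  v6: (1-0.942)·(1.55,-3.29) + 0.942·(-1.06,-1.12) = (-0.9086,-1.2459)
  v7: (1-0.942)·(2.27,-1.62) + 0.942·(-0.3,-0.48) = (-0.1509,-0.5461)
Shoelace sum Σ(x_i·y_{i+1} − x_{i+1}·y_i):
  i=1: 0.0038·2.4782 − -0.9006·1.4474 = +1.3131 (running +1.3131)
  i=2: -0.9006·3.3955 − -4.0265·2.4782 = +6.9201 (running +8.2332)
  i=3: -4.0265·-0.7987 − -4.9947·3.3955 = +20.1756 (running +28.4087)
  i=4: -4.9947·-2.9283 − -3.2366·-0.7987 = +12.0409 (running +40.4497)
  i=5: -3.2366·-1.2459 − -0.9086·-2.9283 = +1.3717 (running +41.8214)
  i=6: -0.9086·-0.5461 − -0.1509·-1.2459 = +0.3082 (running +42.1295)
  i=7: -0.1509·1.4474 − 0.0038·-0.5461 = -0.2164 (running +41.9131)
Area = |Σ|/2 = |41.9131|/2 = 20.9566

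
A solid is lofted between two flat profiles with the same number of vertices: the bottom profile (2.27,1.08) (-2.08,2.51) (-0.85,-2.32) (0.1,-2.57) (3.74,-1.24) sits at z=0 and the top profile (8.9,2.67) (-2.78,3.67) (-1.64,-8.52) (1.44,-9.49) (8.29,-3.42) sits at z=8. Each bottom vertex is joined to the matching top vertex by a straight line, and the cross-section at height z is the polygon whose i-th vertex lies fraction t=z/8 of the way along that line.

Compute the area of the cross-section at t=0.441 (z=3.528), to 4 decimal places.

Area at t=0.441: 49.1625

Cross-section at t=0.441: each vertex is (1-t)·p0[i] + t·p1[i].
  v1: (1-0.441)·(2.27,1.08) + 0.441·(8.9,2.67) = (5.1938,1.7812)
  v2: (1-0.441)·(-2.08,2.51) + 0.441·(-2.78,3.67) = (-2.3887,3.0216)
  v3: (1-0.441)·(-0.85,-2.32) + 0.441·(-1.64,-8.52) = (-1.1984,-5.0542)
  v4: (1-0.441)·(0.1,-2.57) + 0.441·(1.44,-9.49) = (0.6909,-5.6217)
  v5: (1-0.441)·(3.74,-1.24) + 0.441·(8.29,-3.42) = (5.7465,-2.2014)
Shoelace sum Σ(x_i·y_{i+1} − x_{i+1}·y_i):
  i=1: 5.1938·3.0216 − -2.3887·1.7812 = +19.9482 (running +19.9482)
  i=2: -2.3887·-5.0542 − -1.1984·3.0216 = +15.6940 (running +35.6422)
  i=3: -1.1984·-5.6217 − 0.6909·-5.0542 = +10.2292 (running +45.8713)
  i=4: 0.6909·-2.2014 − 5.7465·-5.6217 = +30.7845 (running +76.6558)
  i=5: 5.7465·1.7812 − 5.1938·-2.2014 = +21.6693 (running +98.3251)
Area = |Σ|/2 = |98.3251|/2 = 49.1625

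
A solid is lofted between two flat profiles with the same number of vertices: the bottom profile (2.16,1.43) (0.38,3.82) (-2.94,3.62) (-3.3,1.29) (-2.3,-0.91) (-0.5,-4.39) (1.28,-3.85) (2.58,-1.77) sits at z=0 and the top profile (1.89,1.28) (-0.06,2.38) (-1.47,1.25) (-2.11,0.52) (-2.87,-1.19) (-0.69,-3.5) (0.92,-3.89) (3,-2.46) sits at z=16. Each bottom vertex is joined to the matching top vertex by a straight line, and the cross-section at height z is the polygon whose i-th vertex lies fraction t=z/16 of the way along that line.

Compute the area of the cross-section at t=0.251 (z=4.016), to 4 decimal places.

Cross-section at t=0.251: each vertex is (1-t)·p0[i] + t·p1[i].
  v1: (1-0.251)·(2.16,1.43) + 0.251·(1.89,1.28) = (2.0922,1.3923)
  v2: (1-0.251)·(0.38,3.82) + 0.251·(-0.06,2.38) = (0.2696,3.4586)
  v3: (1-0.251)·(-2.94,3.62) + 0.251·(-1.47,1.25) = (-2.5710,3.0251)
  v4: (1-0.251)·(-3.3,1.29) + 0.251·(-2.11,0.52) = (-3.0013,1.0967)
  v5: (1-0.251)·(-2.3,-0.91) + 0.251·(-2.87,-1.19) = (-2.4431,-0.9803)
  v6: (1-0.251)·(-0.5,-4.39) + 0.251·(-0.69,-3.5) = (-0.5477,-4.1666)
  v7: (1-0.251)·(1.28,-3.85) + 0.251·(0.92,-3.89) = (1.1896,-3.8600)
  v8: (1-0.251)·(2.58,-1.77) + 0.251·(3,-2.46) = (2.6854,-1.9432)
Shoelace sum Σ(x_i·y_{i+1} − x_{i+1}·y_i):
  i=1: 2.0922·3.4586 − 0.2696·1.3923 = +6.8608 (running +6.8608)
  i=2: 0.2696·3.0251 − -2.5710·3.4586 = +9.7075 (running +16.5683)
  i=3: -2.5710·1.0967 − -3.0013·3.0251 = +6.2596 (running +22.8279)
  i=4: -3.0013·-0.9803 − -2.4431·1.0967 = +5.6215 (running +28.4494)
  i=5: -2.4431·-4.1666 − -0.5477·-0.9803 = +9.6424 (running +38.0919)
  i=6: -0.5477·-3.8600 − 1.1896·-4.1666 = +7.0709 (running +45.1627)
  i=7: 1.1896·-1.9432 − 2.6854·-3.8600 = +8.0541 (running +53.2169)
  i=8: 2.6854·1.3923 − 2.0922·-1.9432 = +7.8046 (running +61.0215)
Area = |Σ|/2 = |61.0215|/2 = 30.5108

Area at t=0.251: 30.5108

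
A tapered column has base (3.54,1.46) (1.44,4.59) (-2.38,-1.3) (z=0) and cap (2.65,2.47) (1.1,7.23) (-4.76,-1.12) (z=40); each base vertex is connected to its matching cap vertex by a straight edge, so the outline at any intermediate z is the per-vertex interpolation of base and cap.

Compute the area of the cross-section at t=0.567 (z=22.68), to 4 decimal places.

Cross-section at t=0.567: each vertex is (1-t)·p0[i] + t·p1[i].
  v1: (1-0.567)·(3.54,1.46) + 0.567·(2.65,2.47) = (3.0354,2.0327)
  v2: (1-0.567)·(1.44,4.59) + 0.567·(1.1,7.23) = (1.2472,6.0869)
  v3: (1-0.567)·(-2.38,-1.3) + 0.567·(-4.76,-1.12) = (-3.7295,-1.1979)
Shoelace sum Σ(x_i·y_{i+1} − x_{i+1}·y_i):
  i=1: 3.0354·6.0869 − 1.2472·2.0327 = +15.9407 (running +15.9407)
  i=2: 1.2472·-1.1979 − -3.7295·6.0869 = +21.2067 (running +37.1474)
  i=3: -3.7295·2.0327 − 3.0354·-1.1979 = -3.9446 (running +33.2029)
Area = |Σ|/2 = |33.2029|/2 = 16.6014

Area at t=0.567: 16.6014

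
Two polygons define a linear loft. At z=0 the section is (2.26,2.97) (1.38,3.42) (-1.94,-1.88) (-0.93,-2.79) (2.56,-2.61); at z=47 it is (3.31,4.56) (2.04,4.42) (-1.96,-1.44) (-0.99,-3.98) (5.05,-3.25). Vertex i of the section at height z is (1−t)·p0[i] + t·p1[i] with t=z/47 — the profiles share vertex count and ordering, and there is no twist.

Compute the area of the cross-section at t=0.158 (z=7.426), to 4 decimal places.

Cross-section at t=0.158: each vertex is (1-t)·p0[i] + t·p1[i].
  v1: (1-0.158)·(2.26,2.97) + 0.158·(3.31,4.56) = (2.4259,3.2212)
  v2: (1-0.158)·(1.38,3.42) + 0.158·(2.04,4.42) = (1.4843,3.5780)
  v3: (1-0.158)·(-1.94,-1.88) + 0.158·(-1.96,-1.44) = (-1.9432,-1.8105)
  v4: (1-0.158)·(-0.93,-2.79) + 0.158·(-0.99,-3.98) = (-0.9395,-2.9780)
  v5: (1-0.158)·(2.56,-2.61) + 0.158·(5.05,-3.25) = (2.9534,-2.7111)
Shoelace sum Σ(x_i·y_{i+1} − x_{i+1}·y_i):
  i=1: 2.4259·3.5780 − 1.4843·3.2212 = +3.8987 (running +3.8987)
  i=2: 1.4843·-1.8105 − -1.9432·3.5780 = +4.2654 (running +8.1640)
  i=3: -1.9432·-2.9780 − -0.9395·-1.8105 = +4.0859 (running +12.2499)
  i=4: -0.9395·-2.7111 − 2.9534·-2.9780 = +11.3424 (running +23.5923)
  i=5: 2.9534·3.2212 − 2.4259·-2.7111 = +16.0905 (running +39.6828)
Area = |Σ|/2 = |39.6828|/2 = 19.8414

Area at t=0.158: 19.8414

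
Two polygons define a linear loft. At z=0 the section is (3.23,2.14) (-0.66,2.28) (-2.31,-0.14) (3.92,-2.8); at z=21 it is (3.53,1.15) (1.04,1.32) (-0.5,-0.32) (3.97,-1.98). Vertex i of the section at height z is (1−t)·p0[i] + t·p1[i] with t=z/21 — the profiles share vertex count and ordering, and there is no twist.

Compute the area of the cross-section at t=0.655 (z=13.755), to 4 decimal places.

Cross-section at t=0.655: each vertex is (1-t)·p0[i] + t·p1[i].
  v1: (1-0.655)·(3.23,2.14) + 0.655·(3.53,1.15) = (3.4265,1.4915)
  v2: (1-0.655)·(-0.66,2.28) + 0.655·(1.04,1.32) = (0.4535,1.6512)
  v3: (1-0.655)·(-2.31,-0.14) + 0.655·(-0.5,-0.32) = (-1.1244,-0.2579)
  v4: (1-0.655)·(3.92,-2.8) + 0.655·(3.97,-1.98) = (3.9527,-2.2629)
Shoelace sum Σ(x_i·y_{i+1} − x_{i+1}·y_i):
  i=1: 3.4265·1.6512 − 0.4535·1.4915 = +4.9814 (running +4.9814)
  i=2: 0.4535·-0.2579 − -1.1244·1.6512 = +1.7397 (running +6.7212)
  i=3: -1.1244·-2.2629 − 3.9527·-0.2579 = +3.5639 (running +10.2851)
  i=4: 3.9527·1.4915 − 3.4265·-2.2629 = +13.6496 (running +23.9346)
Area = |Σ|/2 = |23.9346|/2 = 11.9673

Area at t=0.655: 11.9673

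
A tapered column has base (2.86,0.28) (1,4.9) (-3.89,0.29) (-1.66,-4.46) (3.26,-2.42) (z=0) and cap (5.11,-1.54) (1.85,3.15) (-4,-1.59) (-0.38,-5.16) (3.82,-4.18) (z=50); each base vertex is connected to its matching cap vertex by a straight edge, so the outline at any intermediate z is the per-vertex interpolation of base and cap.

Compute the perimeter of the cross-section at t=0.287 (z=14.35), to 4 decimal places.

Perimeter at t=0.287: 24.9526

Cross-section at t=0.287: each vertex is (1-t)·p0[i] + t·p1[i].
  v1: (1-0.287)·(2.86,0.28) + 0.287·(5.11,-1.54) = (3.5057,-0.2423)
  v2: (1-0.287)·(1,4.9) + 0.287·(1.85,3.15) = (1.2440,4.3978)
  v3: (1-0.287)·(-3.89,0.29) + 0.287·(-4,-1.59) = (-3.9216,-0.2496)
  v4: (1-0.287)·(-1.66,-4.46) + 0.287·(-0.38,-5.16) = (-1.2926,-4.6609)
  v5: (1-0.287)·(3.26,-2.42) + 0.287·(3.82,-4.18) = (3.4207,-2.9251)
Perimeter = Σ |v_{i+1} − v_i|:
  edge 1→2: √(-2.2618² + 4.6401²) = 5.1620 (running 5.1620)
  edge 2→3: √(-5.1655² + -4.6473²) = 6.9484 (running 12.1104)
  edge 3→4: √(2.6289² + -4.4113²) = 5.1353 (running 17.2457)
  edge 4→5: √(4.7134² + 1.7358²) = 5.0228 (running 22.2685)
  edge 5→1: √(0.0850² + 2.6828²) = 2.6841 (running 24.9526)
Perimeter = 24.9526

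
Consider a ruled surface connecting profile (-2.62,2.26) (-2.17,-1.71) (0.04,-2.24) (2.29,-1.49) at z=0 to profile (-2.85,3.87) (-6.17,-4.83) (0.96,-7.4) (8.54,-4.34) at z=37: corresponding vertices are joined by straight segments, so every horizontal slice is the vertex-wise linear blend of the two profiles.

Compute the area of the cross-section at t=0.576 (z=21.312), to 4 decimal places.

Cross-section at t=0.576: each vertex is (1-t)·p0[i] + t·p1[i].
  v1: (1-0.576)·(-2.62,2.26) + 0.576·(-2.85,3.87) = (-2.7525,3.1874)
  v2: (1-0.576)·(-2.17,-1.71) + 0.576·(-6.17,-4.83) = (-4.4740,-3.5071)
  v3: (1-0.576)·(0.04,-2.24) + 0.576·(0.96,-7.4) = (0.5699,-5.2122)
  v4: (1-0.576)·(2.29,-1.49) + 0.576·(8.54,-4.34) = (5.8900,-3.1316)
Shoelace sum Σ(x_i·y_{i+1} − x_{i+1}·y_i):
  i=1: -2.7525·-3.5071 − -4.4740·3.1874 = +23.9135 (running +23.9135)
  i=2: -4.4740·-5.2122 − 0.5699·-3.5071 = +25.3180 (running +49.2315)
  i=3: 0.5699·-3.1316 − 5.8900·-5.2122 = +28.9149 (running +78.1464)
  i=4: 5.8900·3.1874 − -2.7525·-3.1316 = +10.1539 (running +88.3003)
Area = |Σ|/2 = |88.3003|/2 = 44.1501

Area at t=0.576: 44.1501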